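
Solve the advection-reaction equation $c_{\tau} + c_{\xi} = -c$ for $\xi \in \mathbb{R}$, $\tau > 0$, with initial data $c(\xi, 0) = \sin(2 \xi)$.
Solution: Substitute $c = e^{-\tau}u$, i.e. $u = e^{\tau}c$.
By the product rule, $c_{\tau} = e^{-\tau}(u_{\tau} - u)$, $c_{\xi} = e^{-\tau}u_{\xi}$.
Substituting into the PDE and dividing by $e^{-\tau}$: $u_{\tau} - u + u_{\xi} = -u$.
The lower-order terms cancel, leaving the standard advection equation $u_{\tau} + u_{\xi} = 0$.
Initial data for $u$: $u(\xi,0) = c(\xi,0) = \sin(2 \xi)$.
Solve for $u$:
  By method of characteristics (waves move right with speed 1):
  Along characteristics $\xi - \tau =$ const, $u$ is constant, so $u(\xi,\tau) = f(\xi - \tau)$ with $f = u( \cdot , 0)$.
Hence $u(\xi,\tau) = \sin(2 \xi - 2 \tau)$.
Transform back: $c(\xi,\tau) = e^{-\tau}u(\xi,\tau)$.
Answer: $c(\xi, \tau) = - e^{-\tau} \sin(2 \tau - 2 \xi)$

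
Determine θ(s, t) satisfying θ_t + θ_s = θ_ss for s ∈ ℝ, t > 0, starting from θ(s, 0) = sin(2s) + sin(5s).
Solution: Change to a moving frame: let η = s - t, σ = t and write θ(s,t) = u(η,σ).
By the chain rule θ_t = u_σ - u_η, θ_s = u_η, θ_ss = u_ηη.
Then θ_t + θ_s = u_σ: the advection term cancels and the PDE becomes the heat equation u_σ = u_ηη on η ∈ ℝ.
Initial data: u(η,0) = θ(η,0) = sin(2η) + sin(5η).
On η ∈ ℝ each mode satisfies (sin(nη))″ = -n² sin(nη), so exp(-n²σ) sin(nη) solves the heat equation; by superposition u(η,σ) = Σ c_n exp(-n²σ) sin(nη).
Reading off the coefficients: c_2=1, c_5=1, so u(η,σ) = exp(-4σ)sin(2η) + exp(-25σ)sin(5η).
Substituting back η = s - t, σ = t: θ(s,t) = u(s - t, t).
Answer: θ(s, t) = exp(-4t)sin(2s - 2t) + exp(-25t)sin(5s - 5t)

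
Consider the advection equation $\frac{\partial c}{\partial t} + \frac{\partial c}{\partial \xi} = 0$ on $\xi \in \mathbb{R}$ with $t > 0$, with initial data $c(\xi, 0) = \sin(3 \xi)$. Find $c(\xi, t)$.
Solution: By method of characteristics (waves move right with speed 1):
Along characteristics $\xi - t =$ const, $c$ is constant, so $c(\xi,t) = f(\xi - t)$ with $f = c( \cdot , 0)$.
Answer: $c(\xi, t) = \sin(3 \xi - 3 t)$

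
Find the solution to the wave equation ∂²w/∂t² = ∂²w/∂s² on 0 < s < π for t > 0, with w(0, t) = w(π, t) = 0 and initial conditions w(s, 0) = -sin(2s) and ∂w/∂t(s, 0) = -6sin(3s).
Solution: Using separation of variables w = X(s)T(t):
Eigenfunctions: sin(ns), n = 1, 2, 3, ...
General solution: w(s, t) = Σ [A_n cos(n t) + B_n sin(n t)] sin(ns)
From w(s,0) = -sin(2s): A_2=-1. From w_t(s,0) = -6sin(3s), using w_t(s,0) = Σ ω_n B_n sin(ns) with ω_n = n: B_3 = (-6)/3 = -2.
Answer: w(s, t) = -sin(2s)cos(2t) - 2sin(3s)sin(3t)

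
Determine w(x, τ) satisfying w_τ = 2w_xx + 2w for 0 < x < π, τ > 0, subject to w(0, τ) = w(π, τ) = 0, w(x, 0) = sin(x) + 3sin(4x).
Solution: Substitute w = exp(2τ)u, i.e. u = exp(-2τ)w.
By the product rule, w_τ = exp(2τ)(u_τ + 2u), w_xx = exp(2τ)u_xx.
Substituting into the PDE and dividing by exp(2τ): u_τ + 2u = 2u_xx + 2u.
The lower-order terms cancel, leaving the standard heat equation u_τ = 2u_xx.
Initial data for u: u(x,0) = w(x,0) = sin(x) + 3sin(4x). The boundary conditions carry over: u(0,τ) = u(π,τ) = 0.
Solve for u:
  Using separation of variables u = X(x)T(τ):
  Eigenfunctions: sin(nx), n = 1, 2, 3, ...
  General solution: u(x, τ) = Σ c_n sin(nx) exp(-2n² τ)
  Matching u(x,0) = sin(x) + 3sin(4x) term by term: c_1=1, c_4=3.
Hence u(x,τ) = exp(-2τ)sin(x) + 3exp(-32τ)sin(4x).
Transform back: w(x,τ) = exp(2τ)u(x,τ).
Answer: w(x, τ) = sin(x) + 3exp(-30τ)sin(4x)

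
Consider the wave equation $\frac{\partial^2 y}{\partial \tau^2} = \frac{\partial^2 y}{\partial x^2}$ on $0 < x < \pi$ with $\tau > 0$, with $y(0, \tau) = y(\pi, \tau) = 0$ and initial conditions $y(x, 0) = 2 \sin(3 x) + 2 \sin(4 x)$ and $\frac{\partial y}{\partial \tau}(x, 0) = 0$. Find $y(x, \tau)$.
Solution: Separating variables: $y = \sum [A_n \cos(\omega_n \tau) + B_n \sin(\omega_n \tau)] \sin(nx)$, $\omega_n = n$. From ICs: $A_3=2, A_4=2$.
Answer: $y(x, \tau) = 2 \sin(3 x) \cos(3 \tau) + 2 \sin(4 x) \cos(4 \tau)$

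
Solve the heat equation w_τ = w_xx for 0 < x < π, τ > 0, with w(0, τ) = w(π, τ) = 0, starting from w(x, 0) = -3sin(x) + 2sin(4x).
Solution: Using separation of variables w = X(x)T(τ):
Eigenfunctions: sin(nx), n = 1, 2, 3, ...
General solution: w(x, τ) = Σ c_n sin(nx) exp(-n² τ)
Matching w(x,0) = -3sin(x) + 2sin(4x) term by term: c_1=-3, c_4=2.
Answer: w(x, τ) = -3exp(-τ)sin(x) + 2exp(-16τ)sin(4x)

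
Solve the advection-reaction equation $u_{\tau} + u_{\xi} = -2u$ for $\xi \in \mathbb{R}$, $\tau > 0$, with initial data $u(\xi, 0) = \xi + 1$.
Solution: Substitute $u = e^{-2\tau}w$.
Then $u_{\tau} = e^{-2\tau}(w_{\tau} - 2w)$, $u_{\xi} = e^{-2\tau}w_{\xi}$; substituting and dividing by $e^{-2\tau}$, the lower-order terms cancel: $w_{\tau} + w_{\xi} = 0$ (standard advection equation).
Data for $w$: $w(\xi,0) = u(\xi,0) = \xi + 1$.
By characteristics ($d\xi/d\tau = 1$), $w(\xi,\tau) = f(\xi - \tau)$ with $f = w( \cdot , 0)$.
So $w(\xi,\tau) = \xi - \tau + 1$, and $u(\xi,\tau) = e^{-2\tau}w(\xi,\tau)$.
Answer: $u(\xi, \tau) = - \tau e^{-2 \tau} + \xi e^{-2 \tau} + e^{-2 \tau}$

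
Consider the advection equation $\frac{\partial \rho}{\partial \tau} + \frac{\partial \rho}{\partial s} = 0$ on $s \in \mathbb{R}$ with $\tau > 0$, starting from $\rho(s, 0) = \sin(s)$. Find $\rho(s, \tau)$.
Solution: By characteristics ($ds/d\tau = 1$), $\rho(s,\tau) = f(s - \tau)$ with $f = \rho( \cdot , 0)$.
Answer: $\rho(s, \tau) = - \sin(\tau - s)$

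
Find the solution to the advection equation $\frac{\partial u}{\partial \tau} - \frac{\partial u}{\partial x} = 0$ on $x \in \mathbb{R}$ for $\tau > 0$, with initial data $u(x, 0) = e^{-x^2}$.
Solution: By characteristics ($dx/d\tau = -1$), $u(x,\tau) = f(x + \tau)$ with $f = u( \cdot , 0)$.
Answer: $u(x, \tau) = e^{-(\tau + x)^2}$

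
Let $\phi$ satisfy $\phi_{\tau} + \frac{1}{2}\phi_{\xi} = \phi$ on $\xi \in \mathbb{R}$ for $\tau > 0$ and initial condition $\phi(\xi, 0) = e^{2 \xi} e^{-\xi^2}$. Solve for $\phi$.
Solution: Substitute $\phi = e^{2\xi}u$, i.e. $u = e^{-2\xi}\phi$.
By the product rule, $\phi_{\xi} = e^{2\xi}(u_{\xi} + 2u)$, $\phi_{\tau} = e^{2\xi}u_{\tau}$.
Substituting into the PDE and dividing by $e^{2\xi}$: $u_{\tau} + \frac{1}{2}(u_{\xi} + 2u) = u$.
The lower-order terms cancel, leaving the standard advection equation $u_{\tau} + \frac{1}{2}u_{\xi} = 0$.
Initial data for $u$: $u(\xi,0) = e^{-2\xi}\phi(\xi,0) = e^{-\xi^2}$.
Solve for $u$:
  By method of characteristics (waves move right with speed 1/2):
  Along characteristics $\xi - \frac{1}{2}\tau =$ const, $u$ is constant, so $u(\xi,\tau) = f(\xi - \frac{1}{2}\tau)$ with $f = u( \cdot , 0)$.
Hence $u(\xi,\tau) = e^{-(\xi - \tau/2)^2}$.
Transform back: $\phi(\xi,\tau) = e^{2\xi}u(\xi,\tau)$.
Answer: $\phi(\xi, \tau) = e^{2 \xi} e^{-(-\tau/2 + \xi)^2}$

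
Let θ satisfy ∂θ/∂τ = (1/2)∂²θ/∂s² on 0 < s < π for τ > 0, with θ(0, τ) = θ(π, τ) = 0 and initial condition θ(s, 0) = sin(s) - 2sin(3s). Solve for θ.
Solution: Using separation of variables θ = X(s)G(τ):
Eigenfunctions: sin(ns), n = 1, 2, 3, ...
General solution: θ(s, τ) = Σ c_n sin(ns) exp(-n² τ/2)
Matching θ(s,0) = sin(s) - 2sin(3s) term by term: c_1=1, c_3=-2.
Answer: θ(s, τ) = exp(-τ/2)sin(s) - 2exp(-9τ/2)sin(3s)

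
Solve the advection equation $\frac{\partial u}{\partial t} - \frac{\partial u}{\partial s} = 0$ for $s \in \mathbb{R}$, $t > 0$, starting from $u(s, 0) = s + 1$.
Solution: By method of characteristics (waves move left with speed 1):
Along characteristics $s + t =$ const, $u$ is constant, so $u(s,t) = f(s + t)$ with $f = u( \cdot , 0)$.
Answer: $u(s, t) = s + t + 1$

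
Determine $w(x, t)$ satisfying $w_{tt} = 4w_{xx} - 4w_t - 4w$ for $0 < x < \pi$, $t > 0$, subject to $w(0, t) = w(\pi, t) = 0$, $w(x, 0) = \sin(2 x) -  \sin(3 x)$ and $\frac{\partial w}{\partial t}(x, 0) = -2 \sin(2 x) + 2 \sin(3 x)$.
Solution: Substitute $w = e^{-2t}u$.
Then $w_t = e^{-2t}(u_t - 2u)$, $w_{tt} = e^{-2t}(u_{tt} - 4u_t + 4u)$, $w_{xx} = e^{-2t}u_{xx}$; substituting and dividing by $e^{-2t}$, the lower-order terms cancel: $u_{tt} = 4u_{xx}$ (standard wave equation).
Data for $u$: $u(x,0) = w(x,0) = \sin(2 x) - \sin(3 x)$; $u_t(x,0) = w_t(x,0) + 2w(x,0) = 0$. The boundary conditions carry over: $u(0,t) = u(\pi,t) = 0$.
Separating variables: $u = \sum [A_n \cos(\omega_n t) + B_n \sin(\omega_n t)] \sin(nx)$, $\omega_n = 2n$. From ICs: $A_2=1, A_3=-1$.
So $u(x,t) = \sin(2 x) \cos(4 t) - \sin(3 x) \cos(6 t)$, and $w(x,t) = e^{-2t}u(x,t)$.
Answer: $w(x, t) = e^{-2 t} \sin(2 x) \cos(4 t) -  e^{-2 t} \sin(3 x) \cos(6 t)$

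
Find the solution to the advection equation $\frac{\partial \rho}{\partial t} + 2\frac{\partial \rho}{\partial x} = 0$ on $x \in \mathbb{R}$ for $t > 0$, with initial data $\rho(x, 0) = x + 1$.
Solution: By method of characteristics (waves move right with speed 2):
Along characteristics $x - 2t =$ const, $\rho$ is constant, so $\rho(x,t) = f(x - 2t)$ with $f = \rho( \cdot , 0)$.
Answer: $\rho(x, t) = -2 t + x + 1$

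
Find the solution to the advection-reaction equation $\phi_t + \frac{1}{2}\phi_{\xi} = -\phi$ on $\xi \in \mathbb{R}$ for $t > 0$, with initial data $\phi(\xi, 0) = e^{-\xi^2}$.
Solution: Substitute $\phi = e^{-t}u$.
Then $\phi_t = e^{-t}(u_t - u)$, $\phi_{\xi} = e^{-t}u_{\xi}$; substituting and dividing by $e^{-t}$, the lower-order terms cancel: $u_t + \frac{1}{2}u_{\xi} = 0$ (standard advection equation).
Data for $u$: $u(\xi,0) = \phi(\xi,0) = e^{-\xi^2}$.
By characteristics ($d\xi/dt = 1/2$), $u(\xi,t) = f(\xi - \frac{1}{2}t)$ with $f = u( \cdot , 0)$.
So $u(\xi,t) = e^{-(-t/2 + \xi)^2}$, and $\phi(\xi,t) = e^{-t}u(\xi,t)$.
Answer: $\phi(\xi, t) = e^{-t} e^{-(\xi - t/2)^2}$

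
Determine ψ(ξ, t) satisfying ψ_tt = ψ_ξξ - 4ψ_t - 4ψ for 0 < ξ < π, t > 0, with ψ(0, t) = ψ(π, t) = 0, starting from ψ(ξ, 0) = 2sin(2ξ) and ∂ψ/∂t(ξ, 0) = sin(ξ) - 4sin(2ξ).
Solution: Substitute ψ = exp(-2t)u, i.e. u = exp(2t)ψ.
By the product rule, ψ_t = exp(-2t)(u_t - 2u), ψ_tt = exp(-2t)(u_tt - 4u_t + 4u), ψ_ξξ = exp(-2t)u_ξξ.
Substituting into the PDE and dividing by exp(-2t): u_tt - 4u_t + 4u = u_ξξ - 4(u_t - 2u) - 4u.
The lower-order terms cancel, leaving the standard wave equation u_tt = u_ξξ.
Initial data for u: u(ξ,0) = ψ(ξ,0) = 2sin(2ξ); u_t(ξ,0) = ψ_t(ξ,0) + 2ψ(ξ,0) = sin(ξ). The boundary conditions carry over: u(0,t) = u(π,t) = 0.
Solve for u:
  Using separation of variables u = X(ξ)T(t):
  Eigenfunctions: sin(nξ), n = 1, 2, 3, ...
  General solution: u(ξ, t) = Σ [A_n cos(n t) + B_n sin(n t)] sin(nξ)
  From u(ξ,0) = 2sin(2ξ): A_2=2. From u_t(ξ,0) = sin(ξ), using u_t(ξ,0) = Σ ω_n B_n sin(nξ) with ω_n = n: B_1 = 1/1 = 1.
Hence u(ξ,t) = sin(t)sin(ξ) + 2sin(2ξ)cos(2t).
Transform back: ψ(ξ,t) = exp(-2t)u(ξ,t).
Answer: ψ(ξ, t) = exp(-2t)sin(t)sin(ξ) + 2exp(-2t)sin(2ξ)cos(2t)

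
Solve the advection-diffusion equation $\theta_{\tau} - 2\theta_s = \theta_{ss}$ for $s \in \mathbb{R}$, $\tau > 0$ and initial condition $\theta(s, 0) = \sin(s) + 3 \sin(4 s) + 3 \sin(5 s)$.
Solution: Change to a moving frame: let $\eta = s + 2\tau$, $\sigma = \tau$ and write $\theta(s,\tau) = u(\eta,\sigma)$.
By the chain rule $\theta_{\tau} = u_{\sigma} + 2u_{\eta}$, $\theta_s = u_{\eta}$, $\theta_{ss} = u_{\eta\eta}$.
Then $\theta_{\tau} - 2\theta_s = u_{\sigma}$: the advection term cancels and the PDE becomes the heat equation $u_{\sigma} = u_{\eta\eta}$ on $\eta \in \mathbb{R}$.
Initial data: $u(\eta,0) = \theta(\eta,0) = \sin(\eta) + 3 \sin(4 \eta) + 3 \sin(5 \eta)$.
On $\eta \in \mathbb{R}$ each mode satisfies $(\sin(n\eta))'' = -n^2 \sin(n\eta)$, so $e^{-n^2\sigma} \sin(n\eta)$ solves the heat equation; by superposition $u(\eta,\sigma) = \sum c_n e^{-n^2\sigma} \sin(n\eta)$.
Reading off the coefficients: $c_1=1, c_4=3, c_5=3$, so $u(\eta,\sigma) = e^{-\sigma} \sin(\eta) + 3 e^{-16 \sigma} \sin(4 \eta) + 3 e^{-25 \sigma} \sin(5 \eta)$.
Substituting back $\eta = s + 2\tau$, $\sigma = \tau$: $\theta(s,\tau) = u(s + 2\tau, \tau)$.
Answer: $\theta(s, \tau) = e^{-\tau} \sin(2 \tau + s) + 3 e^{-16 \tau} \sin(8 \tau + 4 s) + 3 e^{-25 \tau} \sin(10 \tau + 5 s)$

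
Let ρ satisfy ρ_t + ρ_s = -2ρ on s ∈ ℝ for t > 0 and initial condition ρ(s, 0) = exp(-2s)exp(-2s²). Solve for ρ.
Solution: Substitute ρ = exp(-2s)u.
Then ρ_s = exp(-2s)(u_s - 2u), ρ_t = exp(-2s)u_t; substituting and dividing by exp(-2s), the lower-order terms cancel: u_t + u_s = 0 (standard advection equation).
Data for u: u(s,0) = exp(2s)ρ(s,0) = exp(-2s²).
By characteristics (ds/dt = 1), u(s,t) = f(s - t) with f = u(·, 0).
So u(s,t) = exp(-2(s - t)²), and ρ(s,t) = exp(-2s)u(s,t).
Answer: ρ(s, t) = exp(-2s)exp(-2(s - t)²)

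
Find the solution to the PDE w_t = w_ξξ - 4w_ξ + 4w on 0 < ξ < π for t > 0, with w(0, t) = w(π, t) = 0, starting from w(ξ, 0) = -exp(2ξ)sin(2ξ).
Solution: Substitute w = exp(2ξ)u, i.e. u = exp(-2ξ)w.
By the product rule, w_ξ = exp(2ξ)(u_ξ + 2u), w_ξξ = exp(2ξ)(u_ξξ + 4u_ξ + 4u), w_t = exp(2ξ)u_t.
Substituting into the PDE and dividing by exp(2ξ): u_t = (u_ξξ + 4u_ξ + 4u) - 4(u_ξ + 2u) + 4u.
The lower-order terms cancel, leaving the standard heat equation u_t = u_ξξ.
Initial data for u: u(ξ,0) = exp(-2ξ)w(ξ,0) = -sin(2ξ). The boundary conditions carry over: u(0,t) = u(π,t) = 0.
Solve for u:
  Using separation of variables u = X(ξ)T(t):
  Eigenfunctions: sin(nξ), n = 1, 2, 3, ...
  General solution: u(ξ, t) = Σ c_n sin(nξ) exp(-n² t)
  Matching u(ξ,0) = -sin(2ξ) term by term: c_2=-1.
Hence u(ξ,t) = -exp(-4t)sin(2ξ).
Transform back: w(ξ,t) = exp(2ξ)u(ξ,t).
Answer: w(ξ, t) = -exp(-4t)exp(2ξ)sin(2ξ)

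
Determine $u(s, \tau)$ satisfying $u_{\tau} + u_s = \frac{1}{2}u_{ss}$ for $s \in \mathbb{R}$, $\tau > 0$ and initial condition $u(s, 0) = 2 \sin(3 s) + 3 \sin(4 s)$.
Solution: Change to a moving frame: let $\eta = s - \tau$, $\sigma = \tau$ and write $u(s,\tau) = w(\eta,\sigma)$.
By the chain rule $u_{\tau} = w_{\sigma} - w_{\eta}$, $u_s = w_{\eta}$, $u_{ss} = w_{\eta\eta}$.
Then $u_{\tau} + u_s = w_{\sigma}$: the advection term cancels and the PDE becomes the heat equation $w_{\sigma} = \frac{1}{2}w_{\eta\eta}$ on $\eta \in \mathbb{R}$.
Initial data: $w(\eta,0) = u(\eta,0) = 2 \sin(3 \eta) + 3 \sin(4 \eta)$.
On $\eta \in \mathbb{R}$ each mode satisfies $(\sin(n\eta))'' = -n^2 \sin(n\eta)$, so $e^{-n^2\sigma/2} \sin(n\eta)$ solves the heat equation; by superposition $w(\eta,\sigma) = \sum c_n e^{-n^2\sigma/2} \sin(n\eta)$.
Reading off the coefficients: $c_3=2, c_4=3$, so $w(\eta,\sigma) = 3 e^{-8 \sigma} \sin(4 \eta) + 2 e^{-9 \sigma/2} \sin(3 \eta)$.
Substituting back $\eta = s - \tau$, $\sigma = \tau$: $u(s,\tau) = w(s - \tau, \tau)$.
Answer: $u(s, \tau) = -3 e^{-8 \tau} \sin(4 \tau - 4 s) - 2 e^{-9 \tau/2} \sin(3 \tau - 3 s)$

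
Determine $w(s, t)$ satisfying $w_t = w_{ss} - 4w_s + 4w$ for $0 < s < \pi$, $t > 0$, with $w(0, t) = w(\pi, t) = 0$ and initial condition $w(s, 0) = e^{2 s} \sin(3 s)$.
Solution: Substitute $w = e^{2s}u$, i.e. $u = e^{-2s}w$.
By the product rule, $w_s = e^{2s}(u_s + 2u)$, $w_{ss} = e^{2s}(u_{ss} + 4u_s + 4u)$, $w_t = e^{2s}u_t$.
Substituting into the PDE and dividing by $e^{2s}$: $u_t = (u_{ss} + 4u_s + 4u) - 4(u_s + 2u) + 4u$.
The lower-order terms cancel, leaving the standard heat equation $u_t = u_{ss}$.
Initial data for $u$: $u(s,0) = e^{-2s}w(s,0) = \sin(3 s)$. The boundary conditions carry over: $u(0,t) = u(\pi,t) = 0$.
Solve for $u$:
  Using separation of variables $u = X(s)T(t)$:
  Eigenfunctions: $\sin(ns)$, $n = 1, 2, 3, \ldots$
  General solution: $u(s, t) = \sum c_n \sin(ns) e^{-n^2 t}$
  Matching $u(s,0) = \sin(3 s)$ term by term: $c_3=1$.
Hence $u(s,t) = e^{-9 t} \sin(3 s)$.
Transform back: $w(s,t) = e^{2s}u(s,t)$.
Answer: $w(s, t) = e^{2 s} e^{-9 t} \sin(3 s)$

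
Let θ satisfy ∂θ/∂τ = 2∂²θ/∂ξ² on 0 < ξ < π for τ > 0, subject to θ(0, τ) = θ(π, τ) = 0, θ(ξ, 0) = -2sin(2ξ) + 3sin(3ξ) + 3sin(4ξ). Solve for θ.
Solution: Separating variables: θ = Σ c_n exp(-2n²τ) sin(nξ). From θ(ξ,0) = -2sin(2ξ) + 3sin(3ξ) + 3sin(4ξ): c_2=-2, c_3=3, c_4=3.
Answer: θ(ξ, τ) = -2exp(-8τ)sin(2ξ) + 3exp(-18τ)sin(3ξ) + 3exp(-32τ)sin(4ξ)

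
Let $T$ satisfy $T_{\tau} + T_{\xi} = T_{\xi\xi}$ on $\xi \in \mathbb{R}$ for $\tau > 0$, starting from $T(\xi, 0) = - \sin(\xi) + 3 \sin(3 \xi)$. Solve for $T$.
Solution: Change to a moving frame: let $\eta = \xi - \tau$, $\sigma = \tau$ and write $T(\xi,\tau) = u(\eta,\sigma)$.
By the chain rule $T_{\tau} = u_{\sigma} - u_{\eta}$, $T_{\xi} = u_{\eta}$, $T_{\xi\xi} = u_{\eta\eta}$.
Then $T_{\tau} + T_{\xi} = u_{\sigma}$: the advection term cancels and the PDE becomes the heat equation $u_{\sigma} = u_{\eta\eta}$ on $\eta \in \mathbb{R}$.
Initial data: $u(\eta,0) = T(\eta,0) = - \sin(\eta) + 3 \sin(3 \eta)$.
On $\eta \in \mathbb{R}$ each mode satisfies $(\sin(n\eta))'' = -n^2 \sin(n\eta)$, so $e^{-n^2\sigma} \sin(n\eta)$ solves the heat equation; by superposition $u(\eta,\sigma) = \sum c_n e^{-n^2\sigma} \sin(n\eta)$.
Reading off the coefficients: $c_1=-1, c_3=3$, so $u(\eta,\sigma) = - e^{-\sigma} \sin(\eta) + 3 e^{-9 \sigma} \sin(3 \eta)$.
Substituting back $\eta = \xi - \tau$, $\sigma = \tau$: $T(\xi,\tau) = u(\xi - \tau, \tau)$.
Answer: $T(\xi, \tau) = e^{-\tau} \sin(\tau - \xi) - 3 e^{-9 \tau} \sin(3 \tau - 3 \xi)$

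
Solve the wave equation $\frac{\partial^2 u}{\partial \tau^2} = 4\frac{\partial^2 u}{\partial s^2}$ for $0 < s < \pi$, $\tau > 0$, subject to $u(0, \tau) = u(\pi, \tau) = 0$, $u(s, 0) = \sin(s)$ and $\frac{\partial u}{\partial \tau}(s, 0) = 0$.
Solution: Separating variables: $u = \sum [A_n \cos(\omega_n \tau) + B_n \sin(\omega_n \tau)] \sin(ns)$, $\omega_n = 2n$. From ICs: $A_1=1$.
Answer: $u(s, \tau) = \sin(s) \cos(2 \tau)$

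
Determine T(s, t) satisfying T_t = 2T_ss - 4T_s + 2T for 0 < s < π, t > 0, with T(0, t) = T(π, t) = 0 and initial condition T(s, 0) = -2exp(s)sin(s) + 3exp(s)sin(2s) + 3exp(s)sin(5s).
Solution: Substitute T = exp(s)u.
Then T_s = exp(s)(u_s + u), T_ss = exp(s)(u_ss + 2u_s + u), T_t = exp(s)u_t; substituting and dividing by exp(s), the lower-order terms cancel: u_t = 2u_ss (standard heat equation).
Data for u: u(s,0) = exp(-s)T(s,0) = -2sin(s) + 3sin(2s) + 3sin(5s). The boundary conditions carry over: u(0,t) = u(π,t) = 0.
Separating variables: u = Σ c_n exp(-2n²t) sin(ns). From u(s,0) = -2sin(s) + 3sin(2s) + 3sin(5s): c_1=-2, c_2=3, c_5=3.
So u(s,t) = -2exp(-2t)sin(s) + 3exp(-8t)sin(2s) + 3exp(-50t)sin(5s), and T(s,t) = exp(s)u(s,t).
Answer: T(s, t) = -2exp(s)exp(-2t)sin(s) + 3exp(s)exp(-8t)sin(2s) + 3exp(s)exp(-50t)sin(5s)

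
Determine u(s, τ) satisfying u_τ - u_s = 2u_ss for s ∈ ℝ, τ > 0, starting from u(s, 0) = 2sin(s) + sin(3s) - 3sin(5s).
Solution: Change to a moving frame: let η = s + τ, σ = τ and write u(s,τ) = w(η,σ).
By the chain rule u_τ = w_σ + w_η, u_s = w_η, u_ss = w_ηη.
Then u_τ - u_s = w_σ: the advection term cancels and the PDE becomes the heat equation w_σ = 2w_ηη on η ∈ ℝ.
Initial data: w(η,0) = u(η,0) = 2sin(η) + sin(3η) - 3sin(5η).
On η ∈ ℝ each mode satisfies (sin(nη))″ = -n² sin(nη), so exp(-2n²σ) sin(nη) solves the heat equation; by superposition w(η,σ) = Σ c_n exp(-2n²σ) sin(nη).
Reading off the coefficients: c_1=2, c_3=1, c_5=-3, so w(η,σ) = 2exp(-2σ)sin(η) + exp(-18σ)sin(3η) - 3exp(-50σ)sin(5η).
Substituting back η = s + τ, σ = τ: u(s,τ) = w(s + τ, τ).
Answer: u(s, τ) = 2exp(-2τ)sin(s + τ) + exp(-18τ)sin(3s + 3τ) - 3exp(-50τ)sin(5s + 5τ)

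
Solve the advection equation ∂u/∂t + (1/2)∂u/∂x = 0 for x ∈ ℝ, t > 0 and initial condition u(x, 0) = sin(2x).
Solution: By characteristics (dx/dt = 1/2), u(x,t) = f(x - (1/2)t) with f = u(·, 0).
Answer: u(x, t) = -sin(t - 2x)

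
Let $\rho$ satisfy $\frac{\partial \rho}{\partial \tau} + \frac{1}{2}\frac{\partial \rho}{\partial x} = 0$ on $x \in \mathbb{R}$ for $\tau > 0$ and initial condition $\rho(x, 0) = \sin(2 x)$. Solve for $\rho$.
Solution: By characteristics ($dx/d\tau = 1/2$), $\rho(x,\tau) = f(x - \frac{1}{2}\tau)$ with $f = \rho( \cdot , 0)$.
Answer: $\rho(x, \tau) = - \sin(\tau - 2 x)$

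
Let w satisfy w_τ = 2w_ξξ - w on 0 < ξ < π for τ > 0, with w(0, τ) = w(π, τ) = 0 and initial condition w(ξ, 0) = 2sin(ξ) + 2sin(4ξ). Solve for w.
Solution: Substitute w = exp(-τ)u.
Then w_τ = exp(-τ)(u_τ - u), w_ξξ = exp(-τ)u_ξξ; substituting and dividing by exp(-τ), the lower-order terms cancel: u_τ = 2u_ξξ (standard heat equation).
Data for u: u(ξ,0) = w(ξ,0) = 2sin(ξ) + 2sin(4ξ). The boundary conditions carry over: u(0,τ) = u(π,τ) = 0.
Separating variables: u = Σ c_n exp(-2n²τ) sin(nξ). From u(ξ,0) = 2sin(ξ) + 2sin(4ξ): c_1=2, c_4=2.
So u(ξ,τ) = 2exp(-2τ)sin(ξ) + 2exp(-32τ)sin(4ξ), and w(ξ,τ) = exp(-τ)u(ξ,τ).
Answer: w(ξ, τ) = 2exp(-3τ)sin(ξ) + 2exp(-33τ)sin(4ξ)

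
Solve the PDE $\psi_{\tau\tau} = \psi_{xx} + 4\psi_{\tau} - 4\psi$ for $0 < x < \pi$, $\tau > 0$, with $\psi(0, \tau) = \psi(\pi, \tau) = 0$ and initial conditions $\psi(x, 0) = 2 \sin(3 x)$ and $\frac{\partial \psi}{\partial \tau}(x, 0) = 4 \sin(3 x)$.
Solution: Substitute $\psi = e^{2\tau}u$, i.e. $u = e^{-2\tau}\psi$.
By the product rule, $\psi_{\tau} = e^{2\tau}(u_{\tau} + 2u)$, $\psi_{\tau\tau} = e^{2\tau}(u_{\tau\tau} + 4u_{\tau} + 4u)$, $\psi_{xx} = e^{2\tau}u_{xx}$.
Substituting into the PDE and dividing by $e^{2\tau}$: $u_{\tau\tau} + 4u_{\tau} + 4u = u_{xx} + 4(u_{\tau} + 2u) - 4u$.
The lower-order terms cancel, leaving the standard wave equation $u_{\tau\tau} = u_{xx}$.
Initial data for $u$: $u(x,0) = \psi(x,0) = 2 \sin(3 x)$; $u_{\tau}(x,0) = \psi_{\tau}(x,0) - 2\psi(x,0) = 0$. The boundary conditions carry over: $u(0,\tau) = u(\pi,\tau) = 0$.
Solve for $u$:
  Using separation of variables $u = X(x)T(\tau)$:
  Eigenfunctions: $\sin(nx)$, $n = 1, 2, 3, \ldots$
  General solution: $u(x, \tau) = \sum [A_n \cos(n \tau) + B_n \sin(n \tau)] \sin(nx)$
  From $u(x,0) = 2 \sin(3 x)$: $A_3=2$. From $u_{\tau}(x,0) = 0$: all $B_n = 0$.
Hence $u(x,\tau) = 2 \sin(3 x) \cos(3 \tau)$.
Transform back: $\psi(x,\tau) = e^{2\tau}u(x,\tau)$.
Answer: $\psi(x, \tau) = 2 e^{2 \tau} \sin(3 x) \cos(3 \tau)$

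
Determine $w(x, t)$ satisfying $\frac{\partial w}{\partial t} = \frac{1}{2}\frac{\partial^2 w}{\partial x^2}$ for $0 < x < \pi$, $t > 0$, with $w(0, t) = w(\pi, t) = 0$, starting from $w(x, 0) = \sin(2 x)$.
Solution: Using separation of variables $w = X(x)T(t)$:
Eigenfunctions: $\sin(nx)$, $n = 1, 2, 3, \ldots$
General solution: $w(x, t) = \sum c_n \sin(nx) e^{-n^2 t/2}$
Matching $w(x,0) = \sin(2 x)$ term by term: $c_2=1$.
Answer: $w(x, t) = e^{-2 t} \sin(2 x)$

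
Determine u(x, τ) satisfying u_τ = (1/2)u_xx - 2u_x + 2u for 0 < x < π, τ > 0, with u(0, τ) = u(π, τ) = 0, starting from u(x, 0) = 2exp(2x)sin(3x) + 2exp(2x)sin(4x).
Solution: Substitute u = exp(2x)w, i.e. w = exp(-2x)u.
By the product rule, u_x = exp(2x)(w_x + 2w), u_xx = exp(2x)(w_xx + 4w_x + 4w), u_τ = exp(2x)w_τ.
Substituting into the PDE and dividing by exp(2x): w_τ = (1/2)(w_xx + 4w_x + 4w) - 2(w_x + 2w) + 2w.
The lower-order terms cancel, leaving the standard heat equation w_τ = (1/2)w_xx.
Initial data for w: w(x,0) = exp(-2x)u(x,0) = 2sin(3x) + 2sin(4x). The boundary conditions carry over: w(0,τ) = w(π,τ) = 0.
Solve for w:
  Using separation of variables w = X(x)T(τ):
  Eigenfunctions: sin(nx), n = 1, 2, 3, ...
  General solution: w(x, τ) = Σ c_n sin(nx) exp(-n² τ/2)
  Matching w(x,0) = 2sin(3x) + 2sin(4x) term by term: c_3=2, c_4=2.
Hence w(x,τ) = 2exp(-8τ)sin(4x) + 2exp(-9τ/2)sin(3x).
Transform back: u(x,τ) = exp(2x)w(x,τ).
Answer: u(x, τ) = 2exp(2x)exp(-8τ)sin(4x) + 2exp(2x)exp(-9τ/2)sin(3x)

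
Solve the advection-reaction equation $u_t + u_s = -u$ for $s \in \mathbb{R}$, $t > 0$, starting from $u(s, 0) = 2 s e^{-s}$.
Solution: Substitute $u = e^{-s}w$.
Then $u_s = e^{-s}(w_s - w)$, $u_t = e^{-s}w_t$; substituting and dividing by $e^{-s}$, the lower-order terms cancel: $w_t + w_s = 0$ (standard advection equation).
Data for $w$: $w(s,0) = e^{s}u(s,0) = 2 s$.
By characteristics ($ds/dt = 1$), $w(s,t) = f(s - t)$ with $f = w( \cdot , 0)$.
So $w(s,t) = 2 s - 2 t$, and $u(s,t) = e^{-s}w(s,t)$.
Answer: $u(s, t) = 2 s e^{-s} - 2 t e^{-s}$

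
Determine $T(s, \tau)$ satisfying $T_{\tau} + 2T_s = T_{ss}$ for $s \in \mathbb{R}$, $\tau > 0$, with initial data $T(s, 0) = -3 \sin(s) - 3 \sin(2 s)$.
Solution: Change to a moving frame: let $\eta = s - 2\tau$, $\sigma = \tau$ and write $T(s,\tau) = u(\eta,\sigma)$.
By the chain rule $T_{\tau} = u_{\sigma} - 2u_{\eta}$, $T_s = u_{\eta}$, $T_{ss} = u_{\eta\eta}$.
Then $T_{\tau} + 2T_s = u_{\sigma}$: the advection term cancels and the PDE becomes the heat equation $u_{\sigma} = u_{\eta\eta}$ on $\eta \in \mathbb{R}$.
Initial data: $u(\eta,0) = T(\eta,0) = -3 \sin(\eta) - 3 \sin(2 \eta)$.
On $\eta \in \mathbb{R}$ each mode satisfies $(\sin(n\eta))'' = -n^2 \sin(n\eta)$, so $e^{-n^2\sigma} \sin(n\eta)$ solves the heat equation; by superposition $u(\eta,\sigma) = \sum c_n e^{-n^2\sigma} \sin(n\eta)$.
Reading off the coefficients: $c_1=-3, c_2=-3$, so $u(\eta,\sigma) = -3 e^{-\sigma} \sin(\eta) - 3 e^{-4 \sigma} \sin(2 \eta)$.
Substituting back $\eta = s - 2\tau$, $\sigma = \tau$: $T(s,\tau) = u(s - 2\tau, \tau)$.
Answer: $T(s, \tau) = 3 e^{-\tau} \sin(2 \tau - s) + 3 e^{-4 \tau} \sin(4 \tau - 2 s)$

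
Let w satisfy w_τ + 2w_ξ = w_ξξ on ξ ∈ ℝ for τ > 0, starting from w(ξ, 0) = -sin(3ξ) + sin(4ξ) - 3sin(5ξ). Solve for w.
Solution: Moving frame: η = ξ - 2τ, σ = τ, w = u(η,σ), so w_τ = u_σ - 2u_η and w_ξξ = u_ηη.
Hence w_τ + 2w_ξ = u_σ and the PDE becomes the heat equation u_σ = u_ηη on η ∈ ℝ.
Initial data: u(η,0) = w(η,0) = -sin(3η) + sin(4η) - 3sin(5η). Each mode sin(nη) decays as exp(-n²σ) on ℝ, so u(η,σ) = Σ c_n exp(-n²σ) sin(nη) with c_3=-1, c_4=1, c_5=-3: u(η,σ) = -exp(-9σ)sin(3η) + exp(-16σ)sin(4η) - 3exp(-25σ)sin(5η).
Substituting back: w(ξ,τ) = u(ξ - 2τ, τ).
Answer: w(ξ, τ) = -exp(-9τ)sin(3ξ - 6τ) + exp(-16τ)sin(4ξ - 8τ) - 3exp(-25τ)sin(5ξ - 10τ)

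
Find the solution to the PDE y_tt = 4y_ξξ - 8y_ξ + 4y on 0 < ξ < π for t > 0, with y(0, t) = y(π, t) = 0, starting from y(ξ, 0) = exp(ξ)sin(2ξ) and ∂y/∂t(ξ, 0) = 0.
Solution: Substitute y = exp(ξ)u, i.e. u = exp(-ξ)y.
By the product rule, y_ξ = exp(ξ)(u_ξ + u), y_ξξ = exp(ξ)(u_ξξ + 2u_ξ + u), y_tt = exp(ξ)u_tt.
Substituting into the PDE and dividing by exp(ξ): u_tt = 4(u_ξξ + 2u_ξ + u) - 8(u_ξ + u) + 4u.
The lower-order terms cancel, leaving the standard wave equation u_tt = 4u_ξξ.
Initial data for u: u(ξ,0) = exp(-ξ)y(ξ,0) = sin(2ξ); u_t(ξ,0) = exp(-ξ)y_t(ξ,0) = 0. The boundary conditions carry over: u(0,t) = u(π,t) = 0.
Solve for u:
  Using separation of variables u = X(ξ)T(t):
  Eigenfunctions: sin(nξ), n = 1, 2, 3, ...
  General solution: u(ξ, t) = Σ [A_n cos(2n t) + B_n sin(2n t)] sin(nξ)
  From u(ξ,0) = sin(2ξ): A_2=1. From u_t(ξ,0) = 0: all B_n = 0.
Hence u(ξ,t) = sin(2ξ)cos(4t).
Transform back: y(ξ,t) = exp(ξ)u(ξ,t).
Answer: y(ξ, t) = exp(ξ)sin(2ξ)cos(4t)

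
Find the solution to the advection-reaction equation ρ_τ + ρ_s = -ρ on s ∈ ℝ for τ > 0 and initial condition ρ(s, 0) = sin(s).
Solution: Substitute ρ = exp(-τ)u.
Then ρ_τ = exp(-τ)(u_τ - u), ρ_s = exp(-τ)u_s; substituting and dividing by exp(-τ), the lower-order terms cancel: u_τ + u_s = 0 (standard advection equation).
Data for u: u(s,0) = ρ(s,0) = sin(s).
By characteristics (ds/dτ = 1), u(s,τ) = f(s - τ) with f = u(·, 0).
So u(s,τ) = sin(s - τ), and ρ(s,τ) = exp(-τ)u(s,τ).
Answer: ρ(s, τ) = exp(-τ)sin(s - τ)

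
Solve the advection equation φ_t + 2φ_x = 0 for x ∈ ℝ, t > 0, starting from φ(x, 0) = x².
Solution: By characteristics (dx/dt = 2), φ(x,t) = f(x - 2t) with f = φ(·, 0).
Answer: φ(x, t) = 4t² - 4tx + x²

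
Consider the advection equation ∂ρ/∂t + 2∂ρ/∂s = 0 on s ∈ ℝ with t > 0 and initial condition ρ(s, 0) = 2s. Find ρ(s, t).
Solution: By method of characteristics (waves move right with speed 2):
Along characteristics s - 2t = const, ρ is constant, so ρ(s,t) = f(s - 2t) with f = ρ(·, 0).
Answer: ρ(s, t) = 2s - 4t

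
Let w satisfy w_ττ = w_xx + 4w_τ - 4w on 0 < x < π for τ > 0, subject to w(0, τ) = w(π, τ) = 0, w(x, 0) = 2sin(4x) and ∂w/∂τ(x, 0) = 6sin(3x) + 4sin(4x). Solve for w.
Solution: Substitute w = exp(2τ)u, i.e. u = exp(-2τ)w.
By the product rule, w_τ = exp(2τ)(u_τ + 2u), w_ττ = exp(2τ)(u_ττ + 4u_τ + 4u), w_xx = exp(2τ)u_xx.
Substituting into the PDE and dividing by exp(2τ): u_ττ + 4u_τ + 4u = u_xx + 4(u_τ + 2u) - 4u.
The lower-order terms cancel, leaving the standard wave equation u_ττ = u_xx.
Initial data for u: u(x,0) = w(x,0) = 2sin(4x); u_τ(x,0) = w_τ(x,0) - 2w(x,0) = 6sin(3x). The boundary conditions carry over: u(0,τ) = u(π,τ) = 0.
Solve for u:
  Using separation of variables u = X(x)T(τ):
  Eigenfunctions: sin(nx), n = 1, 2, 3, ...
  General solution: u(x, τ) = Σ [A_n cos(n τ) + B_n sin(n τ)] sin(nx)
  From u(x,0) = 2sin(4x): A_4=2. From u_τ(x,0) = 6sin(3x), using u_τ(x,0) = Σ ω_n B_n sin(nx) with ω_n = n: B_3 = 6/3 = 2.
Hence u(x,τ) = 2sin(3x)sin(3τ) + 2sin(4x)cos(4τ).
Transform back: w(x,τ) = exp(2τ)u(x,τ).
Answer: w(x, τ) = 2exp(2τ)sin(3x)sin(3τ) + 2exp(2τ)sin(4x)cos(4τ)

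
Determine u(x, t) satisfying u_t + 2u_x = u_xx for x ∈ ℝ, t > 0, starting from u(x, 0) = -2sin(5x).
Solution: Moving frame: η = x - 2t, σ = t, u = w(η,σ), so u_t = w_σ - 2w_η and u_xx = w_ηη.
Hence u_t + 2u_x = w_σ and the PDE becomes the heat equation w_σ = w_ηη on η ∈ ℝ.
Initial data: w(η,0) = u(η,0) = -2sin(5η). Each mode sin(nη) decays as exp(-n²σ) on ℝ, so w(η,σ) = Σ c_n exp(-n²σ) sin(nη) with c_5=-2: w(η,σ) = -2exp(-25σ)sin(5η).
Substituting back: u(x,t) = w(x - 2t, t).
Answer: u(x, t) = 2exp(-25t)sin(10t - 5x)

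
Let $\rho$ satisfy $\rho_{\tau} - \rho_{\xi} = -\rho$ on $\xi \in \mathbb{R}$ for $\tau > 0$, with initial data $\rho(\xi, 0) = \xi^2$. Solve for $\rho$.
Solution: Substitute $\rho = e^{-\tau}u$.
Then $\rho_{\tau} = e^{-\tau}(u_{\tau} - u)$, $\rho_{\xi} = e^{-\tau}u_{\xi}$; substituting and dividing by $e^{-\tau}$, the lower-order terms cancel: $u_{\tau} - u_{\xi} = 0$ (standard advection equation).
Data for $u$: $u(\xi,0) = \rho(\xi,0) = \xi^2$.
By characteristics ($d\xi/d\tau = -1$), $u(\xi,\tau) = f(\xi + \tau)$ with $f = u( \cdot , 0)$.
So $u(\xi,\tau) = \xi^2 + 2 \xi \tau + \tau^2$, and $\rho(\xi,\tau) = e^{-\tau}u(\xi,\tau)$.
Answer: $\rho(\xi, \tau) = \tau^2 e^{-\tau} + 2 \tau \xi e^{-\tau} + \xi^2 e^{-\tau}$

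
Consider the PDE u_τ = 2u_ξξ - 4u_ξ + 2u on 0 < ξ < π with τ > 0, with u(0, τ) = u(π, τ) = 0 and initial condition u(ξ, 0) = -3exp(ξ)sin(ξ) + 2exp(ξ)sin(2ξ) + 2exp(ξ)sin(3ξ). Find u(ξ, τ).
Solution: Substitute u = exp(ξ)w, i.e. w = exp(-ξ)u.
By the product rule, u_ξ = exp(ξ)(w_ξ + w), u_ξξ = exp(ξ)(w_ξξ + 2w_ξ + w), u_τ = exp(ξ)w_τ.
Substituting into the PDE and dividing by exp(ξ): w_τ = 2(w_ξξ + 2w_ξ + w) - 4(w_ξ + w) + 2w.
The lower-order terms cancel, leaving the standard heat equation w_τ = 2w_ξξ.
Initial data for w: w(ξ,0) = exp(-ξ)u(ξ,0) = -3sin(ξ) + 2sin(2ξ) + 2sin(3ξ). The boundary conditions carry over: w(0,τ) = w(π,τ) = 0.
Solve for w:
  Using separation of variables w = X(ξ)T(τ):
  Eigenfunctions: sin(nξ), n = 1, 2, 3, ...
  General solution: w(ξ, τ) = Σ c_n sin(nξ) exp(-2n² τ)
  Matching w(ξ,0) = -3sin(ξ) + 2sin(2ξ) + 2sin(3ξ) term by term: c_1=-3, c_2=2, c_3=2.
Hence w(ξ,τ) = -3exp(-2τ)sin(ξ) + 2exp(-8τ)sin(2ξ) + 2exp(-18τ)sin(3ξ).
Transform back: u(ξ,τ) = exp(ξ)w(ξ,τ).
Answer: u(ξ, τ) = -3exp(ξ)exp(-2τ)sin(ξ) + 2exp(ξ)exp(-8τ)sin(2ξ) + 2exp(ξ)exp(-18τ)sin(3ξ)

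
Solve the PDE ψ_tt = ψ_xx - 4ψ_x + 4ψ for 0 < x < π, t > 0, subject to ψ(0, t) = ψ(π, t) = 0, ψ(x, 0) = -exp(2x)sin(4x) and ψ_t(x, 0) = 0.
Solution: Substitute ψ = exp(2x)u, i.e. u = exp(-2x)ψ.
By the product rule, ψ_x = exp(2x)(u_x + 2u), ψ_xx = exp(2x)(u_xx + 4u_x + 4u), ψ_tt = exp(2x)u_tt.
Substituting into the PDE and dividing by exp(2x): u_tt = (u_xx + 4u_x + 4u) - 4(u_x + 2u) + 4u.
The lower-order terms cancel, leaving the standard wave equation u_tt = u_xx.
Initial data for u: u(x,0) = exp(-2x)ψ(x,0) = -sin(4x); u_t(x,0) = exp(-2x)ψ_t(x,0) = 0. The boundary conditions carry over: u(0,t) = u(π,t) = 0.
Solve for u:
  Using separation of variables u = X(x)T(t):
  Eigenfunctions: sin(nx), n = 1, 2, 3, ...
  General solution: u(x, t) = Σ [A_n cos(n t) + B_n sin(n t)] sin(nx)
  From u(x,0) = -sin(4x): A_4=-1. From u_t(x,0) = 0: all B_n = 0.
Hence u(x,t) = -sin(4x)cos(4t).
Transform back: ψ(x,t) = exp(2x)u(x,t).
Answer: ψ(x, t) = -exp(2x)sin(4x)cos(4t)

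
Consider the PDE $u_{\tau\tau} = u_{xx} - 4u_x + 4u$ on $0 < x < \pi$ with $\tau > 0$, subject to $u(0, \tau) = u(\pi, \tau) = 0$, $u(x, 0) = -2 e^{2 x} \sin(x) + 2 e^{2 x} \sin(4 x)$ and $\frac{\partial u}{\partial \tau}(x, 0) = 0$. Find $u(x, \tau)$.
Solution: Substitute $u = e^{2x}w$, i.e. $w = e^{-2x}u$.
By the product rule, $u_x = e^{2x}(w_x + 2w)$, $u_{xx} = e^{2x}(w_{xx} + 4w_x + 4w)$, $u_{\tau\tau} = e^{2x}w_{\tau\tau}$.
Substituting into the PDE and dividing by $e^{2x}$: $w_{\tau\tau} = (w_{xx} + 4w_x + 4w) - 4(w_x + 2w) + 4w$.
The lower-order terms cancel, leaving the standard wave equation $w_{\tau\tau} = w_{xx}$.
Initial data for $w$: $w(x,0) = e^{-2x}u(x,0) = -2 \sin(x) + 2 \sin(4 x)$; $w_{\tau}(x,0) = e^{-2x}u_{\tau}(x,0) = 0$. The boundary conditions carry over: $w(0,\tau) = w(\pi,\tau) = 0$.
Solve for $w$:
  Using separation of variables $w = X(x)T(\tau)$:
  Eigenfunctions: $\sin(nx)$, $n = 1, 2, 3, \ldots$
  General solution: $w(x, \tau) = \sum [A_n \cos(n \tau) + B_n \sin(n \tau)] \sin(nx)$
  From $w(x,0) = -2 \sin(x) + 2 \sin(4 x)$: $A_1=-2, A_4=2$. From $w_{\tau}(x,0) = 0$: all $B_n = 0$.
Hence $w(x,\tau) = -2 \sin(x) \cos(\tau) + 2 \sin(4 x) \cos(4 \tau)$.
Transform back: $u(x,\tau) = e^{2x}w(x,\tau)$.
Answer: $u(x, \tau) = -2 e^{2 x} \sin(x) \cos(\tau) + 2 e^{2 x} \sin(4 x) \cos(4 \tau)$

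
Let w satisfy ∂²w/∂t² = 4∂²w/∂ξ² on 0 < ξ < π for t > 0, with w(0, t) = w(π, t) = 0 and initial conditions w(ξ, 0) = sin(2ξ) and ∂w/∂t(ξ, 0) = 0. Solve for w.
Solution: Separating variables: w = Σ [A_n cos(ω_n t) + B_n sin(ω_n t)] sin(nξ), ω_n = 2n. From ICs: A_2=1.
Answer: w(ξ, t) = sin(2ξ)cos(4t)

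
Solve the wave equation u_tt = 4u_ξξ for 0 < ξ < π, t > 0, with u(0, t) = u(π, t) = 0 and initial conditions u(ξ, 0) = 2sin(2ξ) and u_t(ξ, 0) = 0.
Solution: Separating variables: u = Σ [A_n cos(ω_n t) + B_n sin(ω_n t)] sin(nξ), ω_n = 2n. From ICs: A_2=2.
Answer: u(ξ, t) = 2sin(2ξ)cos(4t)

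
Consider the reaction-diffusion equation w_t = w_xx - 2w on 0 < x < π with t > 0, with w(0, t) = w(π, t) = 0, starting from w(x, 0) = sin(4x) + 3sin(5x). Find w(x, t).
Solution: Substitute w = exp(-2t)u, i.e. u = exp(2t)w.
By the product rule, w_t = exp(-2t)(u_t - 2u), w_xx = exp(-2t)u_xx.
Substituting into the PDE and dividing by exp(-2t): u_t - 2u = u_xx - 2u.
The lower-order terms cancel, leaving the standard heat equation u_t = u_xx.
Initial data for u: u(x,0) = w(x,0) = sin(4x) + 3sin(5x). The boundary conditions carry over: u(0,t) = u(π,t) = 0.
Solve for u:
  Using separation of variables u = X(x)T(t):
  Eigenfunctions: sin(nx), n = 1, 2, 3, ...
  General solution: u(x, t) = Σ c_n sin(nx) exp(-n² t)
  Matching u(x,0) = sin(4x) + 3sin(5x) term by term: c_4=1, c_5=3.
Hence u(x,t) = exp(-16t)sin(4x) + 3exp(-25t)sin(5x).
Transform back: w(x,t) = exp(-2t)u(x,t).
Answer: w(x, t) = exp(-18t)sin(4x) + 3exp(-27t)sin(5x)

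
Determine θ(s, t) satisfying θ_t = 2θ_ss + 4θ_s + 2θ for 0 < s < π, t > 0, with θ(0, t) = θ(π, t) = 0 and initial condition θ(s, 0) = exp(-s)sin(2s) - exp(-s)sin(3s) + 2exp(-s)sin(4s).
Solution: Substitute θ = exp(-s)u.
Then θ_s = exp(-s)(u_s - u), θ_ss = exp(-s)(u_ss - 2u_s + u), θ_t = exp(-s)u_t; substituting and dividing by exp(-s), the lower-order terms cancel: u_t = 2u_ss (standard heat equation).
Data for u: u(s,0) = exp(s)θ(s,0) = sin(2s) - sin(3s) + 2sin(4s). The boundary conditions carry over: u(0,t) = u(π,t) = 0.
Separating variables: u = Σ c_n exp(-2n²t) sin(ns). From u(s,0) = sin(2s) - sin(3s) + 2sin(4s): c_2=1, c_3=-1, c_4=2.
So u(s,t) = exp(-8t)sin(2s) - exp(-18t)sin(3s) + 2exp(-32t)sin(4s), and θ(s,t) = exp(-s)u(s,t).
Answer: θ(s, t) = exp(-s)exp(-8t)sin(2s) - exp(-s)exp(-18t)sin(3s) + 2exp(-s)exp(-32t)sin(4s)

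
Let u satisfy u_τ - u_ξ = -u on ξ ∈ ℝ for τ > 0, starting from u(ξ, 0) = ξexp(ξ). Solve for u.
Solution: Substitute u = exp(ξ)w.
Then u_ξ = exp(ξ)(w_ξ + w), u_τ = exp(ξ)w_τ; substituting and dividing by exp(ξ), the lower-order terms cancel: w_τ - w_ξ = 0 (standard advection equation).
Data for w: w(ξ,0) = exp(-ξ)u(ξ,0) = ξ.
By characteristics (dξ/dτ = -1), w(ξ,τ) = f(ξ + τ) with f = w(·, 0).
So w(ξ,τ) = ξ + τ, and u(ξ,τ) = exp(ξ)w(ξ,τ).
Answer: u(ξ, τ) = ξexp(ξ) + τexp(ξ)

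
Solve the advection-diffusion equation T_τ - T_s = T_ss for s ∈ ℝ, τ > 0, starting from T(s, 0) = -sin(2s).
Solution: Moving frame: η = s + τ, σ = τ, T = u(η,σ), so T_τ = u_σ + u_η and T_ss = u_ηη.
Hence T_τ - T_s = u_σ and the PDE becomes the heat equation u_σ = u_ηη on η ∈ ℝ.
Initial data: u(η,0) = T(η,0) = -sin(2η). Each mode sin(nη) decays as exp(-n²σ) on ℝ, so u(η,σ) = Σ c_n exp(-n²σ) sin(nη) with c_2=-1: u(η,σ) = -exp(-4σ)sin(2η).
Substituting back: T(s,τ) = u(s + τ, τ).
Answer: T(s, τ) = -exp(-4τ)sin(2s + 2τ)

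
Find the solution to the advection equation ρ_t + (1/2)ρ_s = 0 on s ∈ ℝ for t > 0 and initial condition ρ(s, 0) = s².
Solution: By method of characteristics (waves move right with speed 1/2):
Along characteristics s - (1/2)t = const, ρ is constant, so ρ(s,t) = f(s - (1/2)t) with f = ρ(·, 0).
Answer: ρ(s, t) = s² - st + (1/4)t²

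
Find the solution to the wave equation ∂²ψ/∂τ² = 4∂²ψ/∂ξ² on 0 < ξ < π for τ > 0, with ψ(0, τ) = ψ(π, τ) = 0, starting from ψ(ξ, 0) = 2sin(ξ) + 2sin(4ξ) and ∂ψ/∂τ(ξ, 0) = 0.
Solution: Separating variables: ψ = Σ [A_n cos(ω_n τ) + B_n sin(ω_n τ)] sin(nξ), ω_n = 2n. From ICs: A_1=2, A_4=2.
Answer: ψ(ξ, τ) = 2sin(ξ)cos(2τ) + 2sin(4ξ)cos(8τ)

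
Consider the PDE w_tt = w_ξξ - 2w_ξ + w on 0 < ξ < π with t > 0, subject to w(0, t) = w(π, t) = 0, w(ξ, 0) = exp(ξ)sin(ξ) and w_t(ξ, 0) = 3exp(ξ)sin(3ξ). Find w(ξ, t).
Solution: Substitute w = exp(ξ)u, i.e. u = exp(-ξ)w.
By the product rule, w_ξ = exp(ξ)(u_ξ + u), w_ξξ = exp(ξ)(u_ξξ + 2u_ξ + u), w_tt = exp(ξ)u_tt.
Substituting into the PDE and dividing by exp(ξ): u_tt = (u_ξξ + 2u_ξ + u) - 2(u_ξ + u) + u.
The lower-order terms cancel, leaving the standard wave equation u_tt = u_ξξ.
Initial data for u: u(ξ,0) = exp(-ξ)w(ξ,0) = sin(ξ); u_t(ξ,0) = exp(-ξ)w_t(ξ,0) = 3sin(3ξ). The boundary conditions carry over: u(0,t) = u(π,t) = 0.
Solve for u:
  Using separation of variables u = X(ξ)T(t):
  Eigenfunctions: sin(nξ), n = 1, 2, 3, ...
  General solution: u(ξ, t) = Σ [A_n cos(n t) + B_n sin(n t)] sin(nξ)
  From u(ξ,0) = sin(ξ): A_1=1. From u_t(ξ,0) = 3sin(3ξ), using u_t(ξ,0) = Σ ω_n B_n sin(nξ) with ω_n = n: B_3 = 3/3 = 1.
Hence u(ξ,t) = sin(3t)sin(3ξ) + sin(ξ)cos(t).
Transform back: w(ξ,t) = exp(ξ)u(ξ,t).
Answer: w(ξ, t) = exp(ξ)sin(3t)sin(3ξ) + exp(ξ)sin(ξ)cos(t)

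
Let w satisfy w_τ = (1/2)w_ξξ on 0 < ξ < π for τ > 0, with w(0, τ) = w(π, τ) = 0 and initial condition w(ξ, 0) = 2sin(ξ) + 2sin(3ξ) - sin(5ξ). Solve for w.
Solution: Separating variables: w = Σ c_n exp(-n²τ/2) sin(nξ). From w(ξ,0) = 2sin(ξ) + 2sin(3ξ) - sin(5ξ): c_1=2, c_3=2, c_5=-1.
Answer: w(ξ, τ) = 2exp(-τ/2)sin(ξ) + 2exp(-9τ/2)sin(3ξ) - exp(-25τ/2)sin(5ξ)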